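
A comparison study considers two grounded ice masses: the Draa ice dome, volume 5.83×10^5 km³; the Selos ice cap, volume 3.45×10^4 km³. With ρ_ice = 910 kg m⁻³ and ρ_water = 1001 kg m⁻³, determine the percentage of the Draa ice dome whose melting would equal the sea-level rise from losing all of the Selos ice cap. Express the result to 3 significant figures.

≈ 5.92 %

Equal sea-level rise means equal mass of meltwater, i.e. equal mass of ice lost.
Ice mass of Selos: 3.140×10^16 kg; ice mass of Draa: 5.305×10^17 kg.
Fraction required = 3.140×10^16 / 5.305×10^17 = 0.0592 → 5.92 %.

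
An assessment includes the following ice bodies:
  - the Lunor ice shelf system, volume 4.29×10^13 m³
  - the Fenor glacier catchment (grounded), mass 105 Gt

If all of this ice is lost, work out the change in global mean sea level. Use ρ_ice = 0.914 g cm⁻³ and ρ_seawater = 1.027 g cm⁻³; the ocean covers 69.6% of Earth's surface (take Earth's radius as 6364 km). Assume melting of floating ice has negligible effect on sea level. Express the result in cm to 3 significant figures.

The Lunor ice shelf system is floating and already displaces its own weight of water, so its melt adds essentially nothing to sea level.
Fenor: 105 Gt = 1.050×10^14 kg; dividing by ρ_w = 1.027 g cm⁻³ = 1027 kg m⁻³ gives 1.022×10^11 m³ of water.
Total added water ≈ 1.022×10^11 m³ over 3.54×10^14 m² → Δh = 2.89×10^-4 m = 0.0289 cm.

≈ 0.0289 cm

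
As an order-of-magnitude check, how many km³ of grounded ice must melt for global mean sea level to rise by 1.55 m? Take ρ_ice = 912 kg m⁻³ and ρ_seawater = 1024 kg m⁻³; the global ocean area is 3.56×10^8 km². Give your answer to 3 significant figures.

≈ 6.20×10^5 km³

Required water volume = Δh × A = 1.55 m × 3.56×10^14 m² = 5.518×10^14 m³ = 5.518×10^5 km³.
Ice volume = water volume × ρ_w/ρ_ice = 5.518×10^5 × 1024/912 = 6.20×10^5 km³.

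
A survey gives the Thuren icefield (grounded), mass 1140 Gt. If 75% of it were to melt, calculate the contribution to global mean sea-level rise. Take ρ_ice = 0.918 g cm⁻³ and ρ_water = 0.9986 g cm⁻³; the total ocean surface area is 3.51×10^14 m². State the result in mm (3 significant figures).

Thuren: 0.75 × 1140 Gt = 8.550×10^14 kg; dividing by ρ_w = 0.9986 g cm⁻³ = 998.6 kg m⁻³ gives 8.562×10^11 m³ of water.
Spread over 3.51×10^14 m² of ocean, Δh = 8.562×10^11 / 3.51×10^14 = 2.44×10^-3 m = 2.44 mm.

≈ 2.44 mm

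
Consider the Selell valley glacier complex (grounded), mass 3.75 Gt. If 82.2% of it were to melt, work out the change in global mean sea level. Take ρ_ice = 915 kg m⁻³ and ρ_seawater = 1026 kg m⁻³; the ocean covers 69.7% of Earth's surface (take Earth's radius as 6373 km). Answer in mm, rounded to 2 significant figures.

Selell: 0.822 × 3.75 Gt = 3.083×10^12 kg; dividing by ρ_w = 1026 kg m⁻³ gives 3.004×10^9 m³ of water.
Spread over 3.56×10^14 m² of ocean, Δh = 3.004×10^9 / 3.56×10^14 = 8.45×10^-6 m = 8.4×10^-3 mm.

≈ 8.4×10^-3 mm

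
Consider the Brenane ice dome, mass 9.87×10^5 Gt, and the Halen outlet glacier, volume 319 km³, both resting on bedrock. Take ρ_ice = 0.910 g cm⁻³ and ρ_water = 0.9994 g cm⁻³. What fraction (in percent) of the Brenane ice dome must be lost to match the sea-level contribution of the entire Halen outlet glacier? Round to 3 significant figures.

≈ 0.0294 %

Equal sea-level rise means equal mass of meltwater, i.e. equal mass of ice lost.
Ice mass of Halen: 2.903×10^14 kg; ice mass of Brenane: 9.870×10^17 kg.
Fraction required = 2.903×10^14 / 9.870×10^17 = 2.94×10^-4 → 0.0294 %.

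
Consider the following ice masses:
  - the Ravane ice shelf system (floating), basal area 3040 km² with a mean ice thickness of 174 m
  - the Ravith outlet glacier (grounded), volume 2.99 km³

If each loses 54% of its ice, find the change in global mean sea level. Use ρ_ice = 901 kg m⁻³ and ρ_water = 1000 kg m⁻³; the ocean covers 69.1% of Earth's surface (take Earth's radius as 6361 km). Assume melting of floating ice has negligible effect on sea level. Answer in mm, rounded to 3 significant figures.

≈ 4.14×10^-3 mm

The Ravane ice shelf system is floating and already displaces its own weight of water, so its melt adds essentially nothing to sea level.
Ravith: 0.54 × 2.99 km³ × (901/1000) = 1.455 km³ of water.
Total added water ≈ 1.455×10^9 m³ over 3.51×10^14 m² → Δh = 4.14×10^-6 m = 4.14×10^-3 mm.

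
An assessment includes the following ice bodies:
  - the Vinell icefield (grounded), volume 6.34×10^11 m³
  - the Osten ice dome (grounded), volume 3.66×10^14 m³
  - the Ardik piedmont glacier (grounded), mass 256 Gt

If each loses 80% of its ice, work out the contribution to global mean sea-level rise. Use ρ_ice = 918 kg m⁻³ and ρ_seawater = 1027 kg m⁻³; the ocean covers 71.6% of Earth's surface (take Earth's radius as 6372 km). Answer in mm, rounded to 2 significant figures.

≈ 720 mm

Vinell: 0.8 × 6.34×10^11 m³ × (918/1027) = 4.534×10^11 m³ of water.
Osten: 0.8 × 3.66×10^14 m³ × (918/1027) = 2.617×10^14 m³ of water.
Ardik: 0.8 × 256 Gt = 2.048×10^14 kg; dividing by ρ_w = 1027 kg m⁻³ gives 1.994×10^11 m³ of water.
Total added water ≈ 2.624×10^14 m³ over 3.65×10^14 m² → Δh = 0.718 m = 720 mm.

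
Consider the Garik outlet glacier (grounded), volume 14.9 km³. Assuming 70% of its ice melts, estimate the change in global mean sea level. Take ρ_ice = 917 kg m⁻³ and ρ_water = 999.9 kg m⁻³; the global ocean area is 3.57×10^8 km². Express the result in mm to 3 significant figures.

Garik: 0.7 × 14.9 km³ × (917/999.9) = 9.565 km³ of water.
Spread over 3.57×10^14 m² of ocean, Δh = 9.565×10^9 / 3.57×10^14 = 2.68×10^-5 m = 0.0268 mm.

≈ 0.0268 mm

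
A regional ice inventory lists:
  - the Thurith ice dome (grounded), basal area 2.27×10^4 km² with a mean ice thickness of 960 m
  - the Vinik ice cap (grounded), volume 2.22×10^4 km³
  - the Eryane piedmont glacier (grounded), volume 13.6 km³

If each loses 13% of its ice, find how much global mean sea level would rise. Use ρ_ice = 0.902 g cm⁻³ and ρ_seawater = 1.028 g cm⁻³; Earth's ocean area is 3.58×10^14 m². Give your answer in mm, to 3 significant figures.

Thurith: ice volume = 2.27×10^4 km² × 960 m = 2.179×10^4 km³; 0.13 × 2.179×10^4 × (902/1028) = 2486 km³ of water.
Vinik: 0.13 × 2.22×10^4 km³ × (902/1028) = 2532 km³ of water.
Eryane: 0.13 × 13.6 km³ × (902/1028) = 1.551 km³ of water.
Total added water ≈ 5.020×10^12 m³ over 3.58×10^14 m² → Δh = 0.0140 m = 14.0 mm.

≈ 14.0 mm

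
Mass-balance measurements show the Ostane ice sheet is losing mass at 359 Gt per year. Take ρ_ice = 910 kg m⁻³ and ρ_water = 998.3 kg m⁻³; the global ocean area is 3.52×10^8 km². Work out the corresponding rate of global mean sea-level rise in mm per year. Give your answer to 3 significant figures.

ρ_w = 998.3 kg m⁻³. Annual water volume added = 359 Gt / ρ_w = 3.590×10^14 kg / 998.3 kg m⁻³ = 3.596×10^11 m³.
Δh per year = 3.596×10^11 / 3.52×10^14 = 1.02×10^-3 m = 1.02 mm.

≈ 1.02 mm/yr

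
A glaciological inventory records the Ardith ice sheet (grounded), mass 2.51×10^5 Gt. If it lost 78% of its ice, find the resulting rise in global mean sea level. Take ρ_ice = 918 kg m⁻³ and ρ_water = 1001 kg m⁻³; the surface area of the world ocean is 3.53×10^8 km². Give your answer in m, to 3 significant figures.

Ardith: 0.78 × 2.51×10^5 Gt = 1.958×10^17 kg; dividing by ρ_w = 1001 kg m⁻³ gives 1.956×10^14 m³ of water.
Spread over 3.53×10^14 m² of ocean, Δh = 1.956×10^14 / 3.53×10^14 = 0.554 m.

≈ 0.554 m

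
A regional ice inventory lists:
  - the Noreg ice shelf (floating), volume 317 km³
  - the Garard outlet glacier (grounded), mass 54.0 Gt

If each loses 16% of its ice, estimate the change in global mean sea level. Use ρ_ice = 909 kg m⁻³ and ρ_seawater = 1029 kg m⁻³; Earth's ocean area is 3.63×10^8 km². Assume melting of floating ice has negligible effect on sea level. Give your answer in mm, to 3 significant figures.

The Noreg ice shelf is floating and already displaces its own weight of water, so its melt adds essentially nothing to sea level.
Garard: 0.16 × 54.0 Gt = 8.640×10^12 kg; dividing by ρ_w = 1029 kg m⁻³ gives 8.397×10^9 m³ of water.
Total added water ≈ 8.397×10^9 m³ over 3.63×10^14 m² → Δh = 2.31×10^-5 m = 0.0231 mm.

≈ 0.0231 mm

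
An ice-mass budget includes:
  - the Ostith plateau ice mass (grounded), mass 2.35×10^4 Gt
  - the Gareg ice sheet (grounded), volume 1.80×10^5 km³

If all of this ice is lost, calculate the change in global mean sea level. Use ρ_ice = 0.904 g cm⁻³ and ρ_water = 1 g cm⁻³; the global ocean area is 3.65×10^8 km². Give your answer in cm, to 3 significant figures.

≈ 51.0 cm

Ostith: 2.35×10^4 Gt = 2.350×10^16 kg; dividing by ρ_w = 1 g cm⁻³ = 1000 kg m⁻³ gives 2.350×10^13 m³ of water.
Gareg: 1.80×10^5 km³ × (904/1000) = 1.627×10^5 km³ of water.
Total added water ≈ 1.862×10^14 m³ over 3.65×10^14 m² → Δh = 0.510 m = 51.0 cm.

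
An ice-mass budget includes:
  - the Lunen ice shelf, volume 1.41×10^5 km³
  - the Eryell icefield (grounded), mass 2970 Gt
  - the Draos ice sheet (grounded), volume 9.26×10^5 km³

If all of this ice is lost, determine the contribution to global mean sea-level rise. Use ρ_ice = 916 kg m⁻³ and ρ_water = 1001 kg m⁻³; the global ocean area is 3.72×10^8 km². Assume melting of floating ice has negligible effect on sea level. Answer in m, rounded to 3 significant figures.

≈ 2.29 m

The Lunen ice shelf is floating and already displaces its own weight of water, so its melt adds essentially nothing to sea level.
Eryell: 2970 Gt = 2.970×10^15 kg; dividing by ρ_w = 1001 kg m⁻³ gives 2.967×10^12 m³ of water.
Draos: 9.26×10^5 km³ × (916/1001) = 8.474×10^5 km³ of water.
Total added water ≈ 8.503×10^14 m³ over 3.72×10^14 m² → Δh = 2.29 m.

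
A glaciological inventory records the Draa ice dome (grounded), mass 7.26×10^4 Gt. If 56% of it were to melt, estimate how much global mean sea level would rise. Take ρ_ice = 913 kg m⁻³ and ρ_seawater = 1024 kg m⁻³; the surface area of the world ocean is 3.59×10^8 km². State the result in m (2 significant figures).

Draa: 0.56 × 7.26×10^4 Gt = 4.066×10^16 kg; dividing by ρ_w = 1024 kg m⁻³ gives 3.970×10^13 m³ of water.
Spread over 3.59×10^14 m² of ocean, Δh = 3.970×10^13 / 3.59×10^14 = 0.111 m.

≈ 0.11 m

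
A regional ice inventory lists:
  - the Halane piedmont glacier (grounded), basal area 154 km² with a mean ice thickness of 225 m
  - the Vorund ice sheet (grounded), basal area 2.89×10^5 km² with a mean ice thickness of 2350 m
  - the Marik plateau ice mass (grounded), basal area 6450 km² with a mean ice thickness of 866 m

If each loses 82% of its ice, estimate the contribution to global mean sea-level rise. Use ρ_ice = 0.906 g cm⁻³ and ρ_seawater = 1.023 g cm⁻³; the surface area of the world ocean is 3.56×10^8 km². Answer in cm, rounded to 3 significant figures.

≈ 140 cm

Halane: ice volume = 154 km² × 225 m = 34.65 km³; 0.82 × 34.65 × (906/1023) = 25.16 km³ of water.
Vorund: ice volume = 2.89×10^5 km² × 2350 m = 6.792×10^5 km³; 0.82 × 6.792×10^5 × (906/1023) = 4.932×10^5 km³ of water.
Marik: ice volume = 6450 km² × 866 m = 5586 km³; 0.82 × 5586 × (906/1023) = 4056 km³ of water.
Total added water ≈ 4.973×10^14 m³ over 3.56×10^14 m² → Δh = 1.40 m = 140 cm.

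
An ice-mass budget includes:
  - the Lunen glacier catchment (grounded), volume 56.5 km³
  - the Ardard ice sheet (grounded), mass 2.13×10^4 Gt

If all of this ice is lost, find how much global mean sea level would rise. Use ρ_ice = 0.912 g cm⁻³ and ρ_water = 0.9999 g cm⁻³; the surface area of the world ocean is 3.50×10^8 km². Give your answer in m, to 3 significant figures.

Lunen: 56.5 km³ × (912/999.9) = 51.53 km³ of water.
Ardard: 2.13×10^4 Gt = 2.130×10^16 kg; dividing by ρ_w = 0.9999 g cm⁻³ = 999.9 kg m⁻³ gives 2.130×10^13 m³ of water.
Total added water ≈ 2.135×10^13 m³ over 3.50×10^14 m² → Δh = 0.0610 m.

≈ 0.0610 m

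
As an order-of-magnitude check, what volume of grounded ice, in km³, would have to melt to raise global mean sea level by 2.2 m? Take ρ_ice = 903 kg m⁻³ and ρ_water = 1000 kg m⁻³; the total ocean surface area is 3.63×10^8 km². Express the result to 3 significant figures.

Required water volume = Δh × A = 2.2 m × 3.63×10^14 m² = 7.986×10^14 m³ = 7.986×10^5 km³.
Ice volume = water volume × ρ_w/ρ_ice = 7.986×10^5 × 1000/903 = 8.84×10^5 km³.

≈ 8.84×10^5 km³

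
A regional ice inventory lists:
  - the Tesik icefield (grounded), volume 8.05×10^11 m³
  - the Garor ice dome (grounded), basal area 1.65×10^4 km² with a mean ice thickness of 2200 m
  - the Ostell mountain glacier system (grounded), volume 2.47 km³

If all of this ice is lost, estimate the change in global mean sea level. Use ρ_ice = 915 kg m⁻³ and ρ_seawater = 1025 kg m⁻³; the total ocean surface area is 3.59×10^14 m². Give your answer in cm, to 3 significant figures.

Tesik: 8.05×10^11 m³ × (915/1025) = 7.186×10^11 m³ of water.
Garor: ice volume = 1.65×10^4 km² × 2200 m = 3.630×10^4 km³; 3.630×10^4 × (915/1025) = 3.240×10^4 km³ of water.
Ostell: 2.47 km³ × (915/1025) = 2.205 km³ of water.
Total added water ≈ 3.313×10^13 m³ over 3.59×10^14 m² → Δh = 0.0923 m = 9.23 cm.

≈ 9.23 cm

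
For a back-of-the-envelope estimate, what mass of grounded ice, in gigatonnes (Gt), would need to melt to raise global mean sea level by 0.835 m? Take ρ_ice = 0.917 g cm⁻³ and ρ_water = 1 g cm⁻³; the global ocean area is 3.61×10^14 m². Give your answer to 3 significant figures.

Required water volume = Δh × A = 0.835 m × 3.61×10^14 m² = 3.014×10^14 m³.
ρ_w = 1 g cm⁻³ = 1000 kg m⁻³, so the mass of water = 3.014×10^14 m³ × 1000 kg m⁻³ = 3.014×10^17 kg = 3.01×10^5 Gt (and the same mass of ice, by conservation).

≈ 3.01×10^5 Gt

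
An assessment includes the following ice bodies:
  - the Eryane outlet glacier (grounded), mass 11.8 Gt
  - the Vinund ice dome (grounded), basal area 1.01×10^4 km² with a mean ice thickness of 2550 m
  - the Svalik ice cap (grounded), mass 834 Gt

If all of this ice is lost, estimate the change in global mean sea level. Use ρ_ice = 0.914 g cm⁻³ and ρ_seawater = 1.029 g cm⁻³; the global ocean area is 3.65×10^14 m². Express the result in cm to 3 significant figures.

Eryane: 11.8 Gt = 1.180×10^13 kg; dividing by ρ_w = 1.029 g cm⁻³ = 1029 kg m⁻³ gives 1.147×10^10 m³ of water.
Vinund: ice volume = 1.01×10^4 km² × 2550 m = 2.576×10^4 km³; 2.576×10^4 × (914/1029) = 2.288×10^4 km³ of water.
Svalik: 834 Gt = 8.340×10^14 kg; dividing by ρ_w = 1029 kg m⁻³ gives 8.105×10^11 m³ of water.
Total added water ≈ 2.370×10^13 m³ over 3.65×10^14 m² → Δh = 0.0649 m = 6.49 cm.

≈ 6.49 cm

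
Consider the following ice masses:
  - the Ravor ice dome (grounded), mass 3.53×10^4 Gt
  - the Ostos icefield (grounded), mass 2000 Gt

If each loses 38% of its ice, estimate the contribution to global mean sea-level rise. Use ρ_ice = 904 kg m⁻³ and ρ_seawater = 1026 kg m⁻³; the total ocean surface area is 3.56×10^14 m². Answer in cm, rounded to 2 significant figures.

≈ 3.9 cm

Ravor: 0.38 × 3.53×10^4 Gt = 1.341×10^16 kg; dividing by ρ_w = 1026 kg m⁻³ gives 1.307×10^13 m³ of water.
Ostos: 0.38 × 2000 Gt = 7.600×10^14 kg; dividing by ρ_w = 1026 kg m⁻³ gives 7.407×10^11 m³ of water.
Total added water ≈ 1.381×10^13 m³ over 3.56×10^14 m² → Δh = 0.0388 m = 3.9 cm.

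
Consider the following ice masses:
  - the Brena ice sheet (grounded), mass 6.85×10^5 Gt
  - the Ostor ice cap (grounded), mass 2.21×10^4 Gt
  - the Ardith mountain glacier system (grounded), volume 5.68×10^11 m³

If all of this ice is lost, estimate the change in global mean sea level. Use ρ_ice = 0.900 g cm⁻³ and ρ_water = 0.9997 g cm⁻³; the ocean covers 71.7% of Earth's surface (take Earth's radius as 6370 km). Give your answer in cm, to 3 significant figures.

≈ 194 cm

Brena: 6.85×10^5 Gt = 6.850×10^17 kg; dividing by ρ_w = 0.9997 g cm⁻³ = 999.7 kg m⁻³ gives 6.852×10^14 m³ of water.
Ostor: 2.21×10^4 Gt = 2.210×10^16 kg; dividing by ρ_w = 999.7 kg m⁻³ gives 2.211×10^13 m³ of water.
Ardith: 5.68×10^11 m³ × (900/999.7) = 5.114×10^11 m³ of water.
Total added water ≈ 7.078×10^14 m³ over 3.66×10^14 m² → Δh = 1.94 m = 194 cm.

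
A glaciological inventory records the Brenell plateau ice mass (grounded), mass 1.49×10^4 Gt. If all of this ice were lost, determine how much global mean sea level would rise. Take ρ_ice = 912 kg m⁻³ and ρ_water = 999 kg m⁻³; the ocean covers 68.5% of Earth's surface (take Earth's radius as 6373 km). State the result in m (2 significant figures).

≈ 0.043 m

Brenell: 1.49×10^4 Gt = 1.490×10^16 kg; dividing by ρ_w = 999 kg m⁻³ gives 1.491×10^13 m³ of water.
Spread over 3.50×10^14 m² of ocean, Δh = 1.491×10^13 / 3.50×10^14 = 0.0427 m.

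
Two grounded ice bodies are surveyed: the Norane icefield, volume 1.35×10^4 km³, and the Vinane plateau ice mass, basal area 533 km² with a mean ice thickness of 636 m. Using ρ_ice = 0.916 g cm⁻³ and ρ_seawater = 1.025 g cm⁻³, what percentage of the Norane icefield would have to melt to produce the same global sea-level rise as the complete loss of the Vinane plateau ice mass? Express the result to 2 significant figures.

≈ 2.5 %

Equal sea-level rise means equal mass of meltwater, i.e. equal mass of ice lost.
Ice mass of Vinane: 3.105×10^14 kg; ice mass of Norane: 1.237×10^16 kg.
Fraction required = 3.105×10^14 / 1.237×10^16 = 0.0251 → 2.5 %.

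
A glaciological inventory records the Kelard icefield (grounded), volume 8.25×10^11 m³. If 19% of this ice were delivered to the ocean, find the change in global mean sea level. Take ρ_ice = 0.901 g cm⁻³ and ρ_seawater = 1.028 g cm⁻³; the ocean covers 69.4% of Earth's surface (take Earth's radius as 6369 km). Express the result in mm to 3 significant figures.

≈ 0.388 mm

Kelard: 0.19 × 8.25×10^11 m³ × (901/1028) = 1.374×10^11 m³ of water.
Spread over 3.54×10^14 m² of ocean, Δh = 1.374×10^11 / 3.54×10^14 = 3.88×10^-4 m = 0.388 mm.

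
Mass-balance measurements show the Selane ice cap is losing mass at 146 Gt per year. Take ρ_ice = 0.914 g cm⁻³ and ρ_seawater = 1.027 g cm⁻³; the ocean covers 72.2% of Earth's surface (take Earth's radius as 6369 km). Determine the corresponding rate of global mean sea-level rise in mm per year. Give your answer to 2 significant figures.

ρ_w = 1.027 g cm⁻³ = 1027 kg m⁻³. Annual water volume added = 146 Gt / ρ_w = 1.460×10^14 kg / 1027 kg m⁻³ = 1.422×10^11 m³.
Δh per year = 1.422×10^11 / 3.68×10^14 = 3.86×10^-4 m = 0.39 mm.

≈ 0.39 mm/yr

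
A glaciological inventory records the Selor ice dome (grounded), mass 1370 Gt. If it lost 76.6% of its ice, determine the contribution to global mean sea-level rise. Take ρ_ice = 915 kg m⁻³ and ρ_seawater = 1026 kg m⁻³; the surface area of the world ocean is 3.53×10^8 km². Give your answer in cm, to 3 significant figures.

Selor: 0.766 × 1370 Gt = 1.049×10^15 kg; dividing by ρ_w = 1026 kg m⁻³ gives 1.023×10^12 m³ of water.
Spread over 3.53×10^14 m² of ocean, Δh = 1.023×10^12 / 3.53×10^14 = 2.90×10^-3 m = 0.290 cm.

≈ 0.290 cm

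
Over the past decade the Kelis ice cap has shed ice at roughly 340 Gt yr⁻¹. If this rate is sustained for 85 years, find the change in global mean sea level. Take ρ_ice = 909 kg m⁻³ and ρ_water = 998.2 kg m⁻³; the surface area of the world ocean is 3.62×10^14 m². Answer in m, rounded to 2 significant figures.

Total mass lost = 340 Gt/yr × 85 yr = 2.890×10^4 Gt = 2.890×10^16 kg.
ρ_w = 998.2 kg m⁻³, so water volume = 2.890×10^16 / 998.2 = 2.895×10^13 m³.
Δh = 2.895×10^13 / 3.62×10^14 = 0.0800 m.

≈ 0.080 m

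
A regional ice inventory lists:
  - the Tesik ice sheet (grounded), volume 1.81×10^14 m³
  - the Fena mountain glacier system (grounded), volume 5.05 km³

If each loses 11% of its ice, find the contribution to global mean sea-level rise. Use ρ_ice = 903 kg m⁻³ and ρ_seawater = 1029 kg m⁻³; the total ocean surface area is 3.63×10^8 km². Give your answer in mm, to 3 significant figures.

≈ 48.1 mm

Tesik: 0.11 × 1.81×10^14 m³ × (903/1029) = 1.747×10^13 m³ of water.
Fena: 0.11 × 5.05 km³ × (903/1029) = 0.4875 km³ of water.
Total added water ≈ 1.747×10^13 m³ over 3.63×10^14 m² → Δh = 0.0481 m = 48.1 mm.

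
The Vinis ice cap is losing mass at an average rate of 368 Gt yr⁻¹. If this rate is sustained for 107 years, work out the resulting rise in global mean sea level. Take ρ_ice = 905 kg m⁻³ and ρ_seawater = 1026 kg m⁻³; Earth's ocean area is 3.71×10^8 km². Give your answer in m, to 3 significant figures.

≈ 0.103 m

Total mass lost = 368 Gt/yr × 107 yr = 3.938×10^4 Gt = 3.938×10^16 kg.
ρ_w = 1026 kg m⁻³, so water volume = 3.938×10^16 / 1026 = 3.838×10^13 m³.
Δh = 3.838×10^13 / 3.71×10^14 = 0.103 m.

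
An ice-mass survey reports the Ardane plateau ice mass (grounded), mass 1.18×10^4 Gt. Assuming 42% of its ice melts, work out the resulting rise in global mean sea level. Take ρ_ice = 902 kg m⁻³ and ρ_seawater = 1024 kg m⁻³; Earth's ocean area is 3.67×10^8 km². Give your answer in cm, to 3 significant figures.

≈ 1.32 cm

Ardane: 0.42 × 1.18×10^4 Gt = 4.956×10^15 kg; dividing by ρ_w = 1024 kg m⁻³ gives 4.840×10^12 m³ of water.
Spread over 3.67×10^14 m² of ocean, Δh = 4.840×10^12 / 3.67×10^14 = 0.0132 m = 1.32 cm.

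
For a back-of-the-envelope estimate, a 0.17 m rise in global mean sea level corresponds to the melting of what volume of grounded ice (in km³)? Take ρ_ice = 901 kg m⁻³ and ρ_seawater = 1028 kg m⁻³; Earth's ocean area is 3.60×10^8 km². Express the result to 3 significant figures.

≈ 6.98×10^4 km³

Required water volume = Δh × A = 0.17 m × 3.60×10^14 m² = 6.120×10^13 m³ = 6.120×10^4 km³.
Ice volume = water volume × ρ_w/ρ_ice = 6.120×10^4 × 1028/901 = 6.98×10^4 km³.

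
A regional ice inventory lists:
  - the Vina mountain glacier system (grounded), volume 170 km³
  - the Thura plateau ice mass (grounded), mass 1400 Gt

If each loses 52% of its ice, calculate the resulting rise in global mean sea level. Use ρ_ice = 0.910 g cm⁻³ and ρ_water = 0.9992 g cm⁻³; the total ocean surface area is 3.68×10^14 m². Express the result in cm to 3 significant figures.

Vina: 0.52 × 170 km³ × (910/999.2) = 80.51 km³ of water.
Thura: 0.52 × 1400 Gt = 7.280×10^14 kg; dividing by ρ_w = 0.9992 g cm⁻³ = 999.2 kg m⁻³ gives 7.286×10^11 m³ of water.
Total added water ≈ 8.091×10^11 m³ over 3.68×10^14 m² → Δh = 2.20×10^-3 m = 0.220 cm.

≈ 0.220 cm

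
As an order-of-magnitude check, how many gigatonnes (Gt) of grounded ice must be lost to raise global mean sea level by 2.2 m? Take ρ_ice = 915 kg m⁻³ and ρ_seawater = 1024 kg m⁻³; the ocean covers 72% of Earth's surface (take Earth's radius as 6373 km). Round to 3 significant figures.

Required water volume = Δh × A = 2.2 m × 3.67×10^14 m² = 8.084×10^14 m³.
ρ_w = 1024 kg m⁻³, so the mass of water = 8.084×10^14 m³ × 1024 kg m⁻³ = 8.279×10^17 kg = 8.28×10^5 Gt (and the same mass of ice, by conservation).

≈ 8.28×10^5 Gt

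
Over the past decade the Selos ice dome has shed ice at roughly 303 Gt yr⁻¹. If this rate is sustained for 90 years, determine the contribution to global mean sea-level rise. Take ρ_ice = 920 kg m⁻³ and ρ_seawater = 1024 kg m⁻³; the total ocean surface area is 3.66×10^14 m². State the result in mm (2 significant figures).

≈ 73 mm

Total mass lost = 303 Gt/yr × 90 yr = 2.727×10^4 Gt = 2.727×10^16 kg.
ρ_w = 1024 kg m⁻³, so water volume = 2.727×10^16 / 1024 = 2.663×10^13 m³.
Δh = 2.663×10^13 / 3.66×10^14 = 0.0728 m = 73 mm.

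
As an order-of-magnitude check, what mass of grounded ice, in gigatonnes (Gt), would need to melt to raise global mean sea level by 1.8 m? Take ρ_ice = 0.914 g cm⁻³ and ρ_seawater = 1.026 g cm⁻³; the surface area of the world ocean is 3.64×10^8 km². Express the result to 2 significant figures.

≈ 6.7×10^5 Gt

Required water volume = Δh × A = 1.8 m × 3.64×10^14 m² = 6.552×10^14 m³.
ρ_w = 1.026 g cm⁻³ = 1026 kg m⁻³, so the mass of water = 6.552×10^14 m³ × 1026 kg m⁻³ = 6.722×10^17 kg = 6.7×10^5 Gt (and the same mass of ice, by conservation).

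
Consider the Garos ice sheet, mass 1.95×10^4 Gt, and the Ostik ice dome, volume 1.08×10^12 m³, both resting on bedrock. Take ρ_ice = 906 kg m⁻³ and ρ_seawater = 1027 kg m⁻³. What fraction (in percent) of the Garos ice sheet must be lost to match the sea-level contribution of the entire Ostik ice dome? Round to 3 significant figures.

Equal sea-level rise means equal mass of meltwater, i.e. equal mass of ice lost.
Ice mass of Ostik: 9.785×10^14 kg; ice mass of Garos: 1.950×10^16 kg.
Fraction required = 9.785×10^14 / 1.950×10^16 = 0.0502 → 5.02 %.

≈ 5.02 %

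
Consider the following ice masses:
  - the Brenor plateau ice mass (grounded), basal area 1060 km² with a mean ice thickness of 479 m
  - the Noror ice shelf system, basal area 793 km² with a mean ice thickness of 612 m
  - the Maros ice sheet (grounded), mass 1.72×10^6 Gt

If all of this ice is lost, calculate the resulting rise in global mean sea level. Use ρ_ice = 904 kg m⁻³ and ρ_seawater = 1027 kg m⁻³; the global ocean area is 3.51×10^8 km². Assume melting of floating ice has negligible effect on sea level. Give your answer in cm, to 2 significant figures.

≈ 480 cm

Brenor: ice volume = 1060 km² × 479 m = 507.7 km³; 507.7 × (904/1027) = 446.9 km³ of water.
The Noror ice shelf system is floating and already displaces its own weight of water, so its melt adds essentially nothing to sea level.
Maros: 1.72×10^6 Gt = 1.720×10^18 kg; dividing by ρ_w = 1027 kg m⁻³ gives 1.675×10^15 m³ of water.
Total added water ≈ 1.675×10^15 m³ over 3.51×10^14 m² → Δh = 4.77 m = 480 cm.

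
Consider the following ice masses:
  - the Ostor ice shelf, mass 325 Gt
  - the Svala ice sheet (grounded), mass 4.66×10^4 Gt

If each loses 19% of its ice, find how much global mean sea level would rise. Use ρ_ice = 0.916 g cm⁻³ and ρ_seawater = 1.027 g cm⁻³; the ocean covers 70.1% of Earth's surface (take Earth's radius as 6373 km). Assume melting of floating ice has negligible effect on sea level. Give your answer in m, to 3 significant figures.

The Ostor ice shelf is floating and already displaces its own weight of water, so its melt adds essentially nothing to sea level.
Svala: 0.19 × 4.66×10^4 Gt = 8.854×10^15 kg; dividing by ρ_w = 1.027 g cm⁻³ = 1027 kg m⁻³ gives 8.621×10^12 m³ of water.
Total added water ≈ 8.621×10^12 m³ over 3.58×10^14 m² → Δh = 0.0241 m.

≈ 0.0241 m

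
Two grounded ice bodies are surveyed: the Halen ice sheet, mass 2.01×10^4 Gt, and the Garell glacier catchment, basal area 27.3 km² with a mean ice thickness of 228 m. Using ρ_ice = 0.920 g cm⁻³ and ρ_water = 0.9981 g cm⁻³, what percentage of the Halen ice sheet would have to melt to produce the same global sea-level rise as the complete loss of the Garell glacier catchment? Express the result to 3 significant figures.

Equal sea-level rise means equal mass of meltwater, i.e. equal mass of ice lost.
Ice mass of Garell: 5.726×10^12 kg; ice mass of Halen: 2.010×10^16 kg.
Fraction required = 5.726×10^12 / 2.010×10^16 = 2.85×10^-4 → 0.0285 %.

≈ 0.0285 %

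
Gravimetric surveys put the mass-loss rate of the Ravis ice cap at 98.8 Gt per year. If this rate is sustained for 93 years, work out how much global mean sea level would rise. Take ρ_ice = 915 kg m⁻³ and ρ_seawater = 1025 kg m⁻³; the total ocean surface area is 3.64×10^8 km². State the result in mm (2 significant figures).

≈ 25 mm

Total mass lost = 98.8 Gt/yr × 93 yr = 9188 Gt = 9.188×10^15 kg.
ρ_w = 1025 kg m⁻³, so water volume = 9.188×10^15 / 1025 = 8.964×10^12 m³.
Δh = 8.964×10^12 / 3.64×10^14 = 0.0246 m = 25 mm.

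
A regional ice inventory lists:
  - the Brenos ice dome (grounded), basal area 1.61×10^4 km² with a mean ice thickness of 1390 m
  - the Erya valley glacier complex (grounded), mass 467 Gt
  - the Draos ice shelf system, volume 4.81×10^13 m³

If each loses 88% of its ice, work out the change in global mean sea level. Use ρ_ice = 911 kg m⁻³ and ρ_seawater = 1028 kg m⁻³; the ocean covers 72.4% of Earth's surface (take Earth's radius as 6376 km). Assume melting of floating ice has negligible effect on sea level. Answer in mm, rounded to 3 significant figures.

≈ 48.3 mm

Brenos: ice volume = 1.61×10^4 km² × 1390 m = 2.238×10^4 km³; 0.88 × 2.238×10^4 × (911/1028) = 1.745×10^4 km³ of water.
Erya: 0.88 × 467 Gt = 4.110×10^14 kg; dividing by ρ_w = 1028 kg m⁻³ gives 3.998×10^11 m³ of water.
The Draos ice shelf system is floating and already displaces its own weight of water, so its melt adds essentially nothing to sea level.
Total added water ≈ 1.785×10^13 m³ over 3.70×10^14 m² → Δh = 0.0483 m = 48.3 mm.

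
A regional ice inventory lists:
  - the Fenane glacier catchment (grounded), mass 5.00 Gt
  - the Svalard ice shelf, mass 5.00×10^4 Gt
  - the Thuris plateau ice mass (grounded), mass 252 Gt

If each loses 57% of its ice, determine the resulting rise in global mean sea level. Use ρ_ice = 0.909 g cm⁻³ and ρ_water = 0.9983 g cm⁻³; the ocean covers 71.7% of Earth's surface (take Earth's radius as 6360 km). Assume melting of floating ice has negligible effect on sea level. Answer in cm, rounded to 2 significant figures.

Fenane: 0.57 × 5.00 Gt = 2.850×10^12 kg; dividing by ρ_w = 0.9983 g cm⁻³ = 998.3 kg m⁻³ gives 2.855×10^9 m³ of water.
The Svalard ice shelf is floating and already displaces its own weight of water, so its melt adds essentially nothing to sea level.
Thuris: 0.57 × 252 Gt = 1.436×10^14 kg; dividing by ρ_w = 998.3 kg m⁻³ gives 1.439×10^11 m³ of water.
Total added water ≈ 1.467×10^11 m³ over 3.64×10^14 m² → Δh = 4.03×10^-4 m = 0.040 cm.

≈ 0.040 cm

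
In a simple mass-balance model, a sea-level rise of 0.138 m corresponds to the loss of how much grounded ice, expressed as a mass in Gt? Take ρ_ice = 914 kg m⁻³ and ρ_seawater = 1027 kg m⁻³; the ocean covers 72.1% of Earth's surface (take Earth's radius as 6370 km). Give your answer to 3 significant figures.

≈ 5.21×10^4 Gt

Required water volume = Δh × A = 0.138 m × 3.68×10^14 m² = 5.073×10^13 m³.
ρ_w = 1027 kg m⁻³, so the mass of water = 5.073×10^13 m³ × 1027 kg m⁻³ = 5.210×10^16 kg = 5.21×10^4 Gt (and the same mass of ice, by conservation).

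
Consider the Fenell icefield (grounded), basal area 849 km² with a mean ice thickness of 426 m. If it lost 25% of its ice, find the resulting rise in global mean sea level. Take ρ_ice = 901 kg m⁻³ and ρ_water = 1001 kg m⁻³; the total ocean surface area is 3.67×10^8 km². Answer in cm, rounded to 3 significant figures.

≈ 0.0222 cm

Fenell: ice volume = 849 km² × 426 m = 361.7 km³; 0.25 × 361.7 × (901/1001) = 81.39 km³ of water.
Spread over 3.67×10^14 m² of ocean, Δh = 8.139×10^10 / 3.67×10^14 = 2.22×10^-4 m = 0.0222 cm.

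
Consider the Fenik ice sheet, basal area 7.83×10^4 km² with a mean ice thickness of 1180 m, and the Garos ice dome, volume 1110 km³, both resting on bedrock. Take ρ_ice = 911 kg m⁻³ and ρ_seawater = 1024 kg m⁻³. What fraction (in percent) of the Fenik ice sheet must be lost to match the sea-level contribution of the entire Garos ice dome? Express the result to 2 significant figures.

Equal sea-level rise means equal mass of meltwater, i.e. equal mass of ice lost.
Ice mass of Garos: 1.011×10^15 kg; ice mass of Fenik: 8.417×10^16 kg.
Fraction required = 1.011×10^15 / 8.417×10^16 = 0.0120 → 1.2 %.

≈ 1.2 %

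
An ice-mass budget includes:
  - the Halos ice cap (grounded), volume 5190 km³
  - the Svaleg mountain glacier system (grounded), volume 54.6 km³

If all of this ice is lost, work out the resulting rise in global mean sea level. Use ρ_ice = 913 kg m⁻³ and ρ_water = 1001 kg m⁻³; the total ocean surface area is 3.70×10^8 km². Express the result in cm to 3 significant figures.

Halos: 5190 km³ × (913/1001) = 4734 km³ of water.
Svaleg: 54.6 km³ × (913/1001) = 49.80 km³ of water.
Total added water ≈ 4.784×10^12 m³ over 3.70×10^14 m² → Δh = 0.0129 m = 1.29 cm.

≈ 1.29 cm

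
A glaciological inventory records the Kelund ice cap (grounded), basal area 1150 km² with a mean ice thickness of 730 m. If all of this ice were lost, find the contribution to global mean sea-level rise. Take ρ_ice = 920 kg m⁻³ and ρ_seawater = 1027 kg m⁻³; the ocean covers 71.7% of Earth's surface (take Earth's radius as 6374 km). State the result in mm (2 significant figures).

≈ 2.1 mm

Kelund: ice volume = 1150 km² × 730 m = 839.5 km³; 839.5 × (920/1027) = 752.0 km³ of water.
Spread over 3.66×10^14 m² of ocean, Δh = 7.520×10^11 / 3.66×10^14 = 2.05×10^-3 m = 2.1 mm.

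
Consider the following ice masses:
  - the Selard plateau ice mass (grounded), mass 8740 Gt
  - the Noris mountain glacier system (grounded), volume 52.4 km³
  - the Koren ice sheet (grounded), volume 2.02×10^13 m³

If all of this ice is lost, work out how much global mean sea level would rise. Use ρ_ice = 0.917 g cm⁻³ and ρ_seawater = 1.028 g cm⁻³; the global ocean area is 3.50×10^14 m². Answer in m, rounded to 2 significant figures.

≈ 0.076 m

Selard: 8740 Gt = 8.740×10^15 kg; dividing by ρ_w = 1.028 g cm⁻³ = 1028 kg m⁻³ gives 8.502×10^12 m³ of water.
Noris: 52.4 km³ × (917/1028) = 46.74 km³ of water.
Koren: 2.02×10^13 m³ × (917/1028) = 1.802×10^13 m³ of water.
Total added water ≈ 2.657×10^13 m³ over 3.50×10^14 m² → Δh = 0.0759 m.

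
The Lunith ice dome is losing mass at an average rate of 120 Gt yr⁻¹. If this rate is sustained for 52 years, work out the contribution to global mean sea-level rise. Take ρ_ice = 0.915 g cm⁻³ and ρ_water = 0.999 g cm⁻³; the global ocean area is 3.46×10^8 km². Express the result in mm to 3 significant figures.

≈ 18.1 mm

Total mass lost = 120 Gt/yr × 52 yr = 6240 Gt = 6.240×10^15 kg.
ρ_w = 0.999 g cm⁻³ = 999 kg m⁻³, so water volume = 6.240×10^15 / 999 = 6.246×10^12 m³.
Δh = 6.246×10^12 / 3.46×10^14 = 0.0181 m = 18.1 mm.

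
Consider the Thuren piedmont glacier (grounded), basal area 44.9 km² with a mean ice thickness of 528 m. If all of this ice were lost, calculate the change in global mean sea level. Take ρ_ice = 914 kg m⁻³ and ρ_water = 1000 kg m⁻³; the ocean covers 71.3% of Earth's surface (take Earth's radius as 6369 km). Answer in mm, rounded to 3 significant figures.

≈ 0.0596 mm

Thuren: ice volume = 44.9 km² × 528 m = 23.71 km³; 23.71 × (914/1000) = 21.67 km³ of water.
Spread over 3.63×10^14 m² of ocean, Δh = 2.167×10^10 / 3.63×10^14 = 5.96×10^-5 m = 0.0596 mm.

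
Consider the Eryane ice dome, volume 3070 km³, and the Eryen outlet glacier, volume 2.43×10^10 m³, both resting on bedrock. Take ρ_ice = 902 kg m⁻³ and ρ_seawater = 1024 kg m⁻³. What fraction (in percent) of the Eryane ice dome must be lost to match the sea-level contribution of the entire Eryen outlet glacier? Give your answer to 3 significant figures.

Equal sea-level rise means equal mass of meltwater, i.e. equal mass of ice lost.
Ice mass of Eryen: 2.192×10^13 kg; ice mass of Eryane: 2.769×10^15 kg.
Fraction required = 2.192×10^13 / 2.769×10^15 = 7.92×10^-3 → 0.792 %.

≈ 0.792 %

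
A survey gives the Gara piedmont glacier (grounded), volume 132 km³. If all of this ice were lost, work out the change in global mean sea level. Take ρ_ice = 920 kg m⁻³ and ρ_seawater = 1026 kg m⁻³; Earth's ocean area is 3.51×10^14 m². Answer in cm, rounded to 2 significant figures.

≈ 0.034 cm

Gara: 132 km³ × (920/1026) = 118.4 km³ of water.
Spread over 3.51×10^14 m² of ocean, Δh = 1.184×10^11 / 3.51×10^14 = 3.37×10^-4 m = 0.034 cm.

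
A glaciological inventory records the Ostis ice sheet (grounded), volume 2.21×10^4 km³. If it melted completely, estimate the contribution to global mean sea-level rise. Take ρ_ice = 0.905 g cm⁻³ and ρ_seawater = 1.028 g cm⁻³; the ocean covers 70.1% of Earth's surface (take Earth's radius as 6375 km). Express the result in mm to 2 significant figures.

Ostis: 2.21×10^4 km³ × (905/1028) = 1.946×10^4 km³ of water.
Spread over 3.58×10^14 m² of ocean, Δh = 1.946×10^13 / 3.58×10^14 = 0.0543 m = 54 mm.

≈ 54 mm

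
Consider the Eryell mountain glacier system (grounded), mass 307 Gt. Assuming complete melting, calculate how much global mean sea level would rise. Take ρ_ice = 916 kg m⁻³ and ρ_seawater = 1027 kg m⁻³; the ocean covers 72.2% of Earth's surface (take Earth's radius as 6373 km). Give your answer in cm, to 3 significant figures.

Eryell: 307 Gt = 3.070×10^14 kg; dividing by ρ_w = 1027 kg m⁻³ gives 2.989×10^11 m³ of water.
Spread over 3.68×10^14 m² of ocean, Δh = 2.989×10^11 / 3.68×10^14 = 8.11×10^-4 m = 0.0811 cm.

≈ 0.0811 cm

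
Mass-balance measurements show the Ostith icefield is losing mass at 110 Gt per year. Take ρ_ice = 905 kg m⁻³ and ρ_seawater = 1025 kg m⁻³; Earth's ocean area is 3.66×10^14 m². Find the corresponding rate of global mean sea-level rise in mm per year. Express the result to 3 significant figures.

≈ 0.293 mm/yr

ρ_w = 1025 kg m⁻³. Annual water volume added = 110 Gt / ρ_w = 1.100×10^14 kg / 1025 kg m⁻³ = 1.073×10^11 m³.
Δh per year = 1.073×10^11 / 3.66×10^14 = 2.93×10^-4 m = 0.293 mm.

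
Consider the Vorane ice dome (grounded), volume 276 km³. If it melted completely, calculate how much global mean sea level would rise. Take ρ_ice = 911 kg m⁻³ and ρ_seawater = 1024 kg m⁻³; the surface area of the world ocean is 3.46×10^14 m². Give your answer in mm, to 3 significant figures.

Vorane: 276 km³ × (911/1024) = 245.5 km³ of water.
Spread over 3.46×10^14 m² of ocean, Δh = 2.455×10^11 / 3.46×10^14 = 7.10×10^-4 m = 0.710 mm.

≈ 0.710 mm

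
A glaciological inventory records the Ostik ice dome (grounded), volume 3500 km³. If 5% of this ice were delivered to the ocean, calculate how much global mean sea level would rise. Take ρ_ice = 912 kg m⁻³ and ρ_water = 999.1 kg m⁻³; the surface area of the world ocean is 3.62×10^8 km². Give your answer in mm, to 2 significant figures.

Ostik: 0.05 × 3500 km³ × (912/999.1) = 159.7 km³ of water.
Spread over 3.62×10^14 m² of ocean, Δh = 1.597×10^11 / 3.62×10^14 = 4.41×10^-4 m = 0.44 mm.

≈ 0.44 mm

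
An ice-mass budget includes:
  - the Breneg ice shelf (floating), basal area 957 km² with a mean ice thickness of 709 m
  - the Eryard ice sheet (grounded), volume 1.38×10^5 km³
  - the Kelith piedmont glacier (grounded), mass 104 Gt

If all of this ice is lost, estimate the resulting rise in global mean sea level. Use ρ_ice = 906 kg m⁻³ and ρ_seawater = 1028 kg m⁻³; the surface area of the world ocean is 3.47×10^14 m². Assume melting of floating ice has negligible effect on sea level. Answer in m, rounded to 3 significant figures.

≈ 0.351 m

The Breneg ice shelf is floating and already displaces its own weight of water, so its melt adds essentially nothing to sea level.
Eryard: 1.38×10^5 km³ × (906/1028) = 1.216×10^5 km³ of water.
Kelith: 104 Gt = 1.040×10^14 kg; dividing by ρ_w = 1028 kg m⁻³ gives 1.012×10^11 m³ of water.
Total added water ≈ 1.217×10^14 m³ over 3.47×10^14 m² → Δh = 0.351 m.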